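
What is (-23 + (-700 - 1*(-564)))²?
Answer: 25281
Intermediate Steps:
(-23 + (-700 - 1*(-564)))² = (-23 + (-700 + 564))² = (-23 - 136)² = (-159)² = 25281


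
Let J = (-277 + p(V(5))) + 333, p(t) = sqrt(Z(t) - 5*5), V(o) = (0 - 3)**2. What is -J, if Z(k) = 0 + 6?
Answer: -56 - I*sqrt(19) ≈ -56.0 - 4.3589*I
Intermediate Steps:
Z(k) = 6
V(o) = 9 (V(o) = (-3)**2 = 9)
p(t) = I*sqrt(19) (p(t) = sqrt(6 - 5*5) = sqrt(6 - 25) = sqrt(-19) = I*sqrt(19))
J = 56 + I*sqrt(19) (J = (-277 + I*sqrt(19)) + 333 = 56 + I*sqrt(19) ≈ 56.0 + 4.3589*I)
-J = -(56 + I*sqrt(19)) = -56 - I*sqrt(19)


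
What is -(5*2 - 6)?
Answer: -4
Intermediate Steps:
-(5*2 - 6) = -(10 - 6) = -1*4 = -4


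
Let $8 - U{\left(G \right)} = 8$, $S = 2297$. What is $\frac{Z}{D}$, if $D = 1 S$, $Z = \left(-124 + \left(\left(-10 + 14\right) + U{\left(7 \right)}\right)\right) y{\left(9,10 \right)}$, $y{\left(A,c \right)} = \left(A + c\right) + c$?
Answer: $- \frac{3480}{2297} \approx -1.515$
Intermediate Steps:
$U{\left(G \right)} = 0$ ($U{\left(G \right)} = 8 - 8 = 0$)
$y{\left(A,c \right)} = A + 2 c$
$Z = -3480$ ($Z = \left(-124 + \left(\left(-10 + 14\right) + 0\right)\right) \left(9 + 2 \cdot 10\right) = \left(-124 + \left(4 + 0\right)\right) \left(9 + 20\right) = \left(-124 + 4\right) 29 = \left(-120\right) 29 = -3480$)
$D = 2297$ ($D = 1 \cdot 2297 = 2297$)
$\frac{Z}{D} = - \frac{3480}{2297}$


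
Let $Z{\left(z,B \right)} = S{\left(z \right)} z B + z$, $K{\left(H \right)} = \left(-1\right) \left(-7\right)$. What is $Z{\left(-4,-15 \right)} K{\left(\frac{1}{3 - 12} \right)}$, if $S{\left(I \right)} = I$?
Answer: $-1708$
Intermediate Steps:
$K{\left(H \right)} = 7$
$Z{\left(z,B \right)} = z + B z^{2}$ ($Z{\left(z,B \right)} = z z B + z = z^{2} B + z = B z^{2} + z = z + B z^{2}$)
$Z{\left(-4,-15 \right)} K{\left(\frac{1}{3 - 12} \right)} = - 4 \left(1 - -60\right) 7 = - 4 \left(1 + 60\right) 7 = \left(-4\right) 61 \cdot 7 = \left(-244\right) 7 = -1708$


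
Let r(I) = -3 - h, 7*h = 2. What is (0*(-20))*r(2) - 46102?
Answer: -46102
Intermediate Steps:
h = 2/7 (h = (⅐)*2 = 2/7 ≈ 0.28571)
r(I) = -23/7 (r(I) = -3 - 1*2/7 = -3 - 2/7 = -23/7)
(0*(-20))*r(2) - 46102 = (0*(-20))*(-23/7) - 46102 = 0*(-23/7) - 46102 = 0 - 46102 = -46102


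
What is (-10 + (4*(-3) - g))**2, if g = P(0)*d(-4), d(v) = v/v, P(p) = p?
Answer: 484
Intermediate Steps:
d(v) = 1
g = 0 (g = 0*1 = 0)
(-10 + (4*(-3) - g))**2 = (-10 + (4*(-3) - 1*0))**2 = (-10 + (-12 + 0))**2 = (-10 - 12)**2 = (-22)**2 = 484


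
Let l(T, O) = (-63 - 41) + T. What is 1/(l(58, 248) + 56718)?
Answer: 1/56672 ≈ 1.7645e-5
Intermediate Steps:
l(T, O) = -104 + T
1/(l(58, 248) + 56718) = 1/((-104 + 58) + 56718) = 1/(-46 + 56718) = 1/56672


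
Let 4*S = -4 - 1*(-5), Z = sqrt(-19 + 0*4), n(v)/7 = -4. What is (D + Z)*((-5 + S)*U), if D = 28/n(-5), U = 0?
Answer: 0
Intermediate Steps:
n(v) = -28 (n(v) = 7*(-4) = -28)
Z = I*sqrt(19) (Z = sqrt(-19 + 0) = sqrt(-19) = I*sqrt(19) ≈ 4.3589*I)
D = -1 (D = 28/(-28) = 28*(-1/28) = -1)
S = 1/4 (S = (-4 - 1*(-5))/4 = (-4 + 5)/4 = (1/4)*1 = 1/4 ≈ 0.25000)
(D + Z)*((-5 + S)*U) = (-1 + I*sqrt(19))*((-5 + 1/4)*0) = (-1 + I*sqrt(19))*(-19/4*0) = (-1 + I*sqrt(19))*0 = 0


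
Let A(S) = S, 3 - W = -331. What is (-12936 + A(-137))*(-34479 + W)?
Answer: 446377585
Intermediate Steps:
W = 334 (W = 3 - 1*(-331) = 3 + 331 = 334)
(-12936 + A(-137))*(-34479 + W) = (-12936 - 137)*(-34479 + 334) = -13073*(-34145) = 446377585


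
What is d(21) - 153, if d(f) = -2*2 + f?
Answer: -136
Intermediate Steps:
d(f) = -4 + f
d(21) - 153 = (-4 + 21) - 153 = 17 - 153 = -136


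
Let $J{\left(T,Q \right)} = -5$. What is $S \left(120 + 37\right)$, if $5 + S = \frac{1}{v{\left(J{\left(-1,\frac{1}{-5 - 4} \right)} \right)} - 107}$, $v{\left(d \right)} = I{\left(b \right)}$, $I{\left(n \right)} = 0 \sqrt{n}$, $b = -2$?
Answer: $- \frac{84152}{107} \approx -786.47$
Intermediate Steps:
$I{\left(n \right)} = 0$
$v{\left(d \right)} = 0$
$S = - \frac{536}{107}$ ($S = -5 + \frac{1}{0 - 107} = -5 + \frac{1}{-107} = -5 - \frac{1}{107} = - \frac{536}{107} \approx -5.0093$)
$S \left(120 + 37\right) = - \frac{536 \left(120 + 37\right)}{107} = \left(- \frac{536}{107}\right) 157 = - \frac{84152}{107}$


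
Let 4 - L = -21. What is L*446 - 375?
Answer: 10775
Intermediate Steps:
L = 25 (L = 4 - 1*(-21) = 4 + 21 = 25)
L*446 - 375 = 25*446 - 375 = 11150 - 375 = 10775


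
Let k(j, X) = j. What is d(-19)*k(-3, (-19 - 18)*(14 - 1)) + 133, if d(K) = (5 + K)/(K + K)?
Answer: 2506/19 ≈ 131.89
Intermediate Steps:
d(K) = (5 + K)/(2*K) (d(K) = (5 + K)/((2*K)) = (5 + K)*(1/(2*K)) = (5 + K)/(2*K))
d(-19)*k(-3, (-19 - 18)*(14 - 1)) + 133 = ((½)*(5 - 19)/(-19))*(-3) + 133 = ((½)*(-1/19)*(-14))*(-3) + 133 = (7/19)*(-3) + 133 = -21/19 + 133 = 2506/19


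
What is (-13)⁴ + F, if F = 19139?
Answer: 47700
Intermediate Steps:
(-13)⁴ + F = (-13)⁴ + 19139 = 28561 + 19139 = 47700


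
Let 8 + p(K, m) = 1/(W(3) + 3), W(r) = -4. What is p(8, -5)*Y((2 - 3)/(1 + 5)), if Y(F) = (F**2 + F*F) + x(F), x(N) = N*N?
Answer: -3/4 ≈ -0.75000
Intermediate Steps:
x(N) = N**2
p(K, m) = -9 (p(K, m) = -8 + 1/(-4 + 3) = -8 + 1/(-1) = -8 - 1 = -9)
Y(F) = 3*F**2 (Y(F) = (F**2 + F*F) + F**2 = (F**2 + F**2) + F**2 = 2*F**2 + F**2 = 3*F**2)
p(8, -5)*Y((2 - 3)/(1 + 5)) = -27*((2 - 3)/(1 + 5))**2 = -27*(-1/6)**2 = -27/36 = -9*1/12 = -3/4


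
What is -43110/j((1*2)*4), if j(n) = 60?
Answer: -1437/2 ≈ -718.50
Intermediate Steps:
-43110/j((1*2)*4) = -43110/60 = -43110*1/60 = -1437/2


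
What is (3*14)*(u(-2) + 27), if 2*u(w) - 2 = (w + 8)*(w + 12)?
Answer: 2436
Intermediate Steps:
u(w) = 1 + (8 + w)*(12 + w)/2 (u(w) = 1 + ((w + 8)*(w + 12))/2 = 1 + ((8 + w)*(12 + w))/2 = 1 + (8 + w)*(12 + w)/2)
(3*14)*(u(-2) + 27) = (3*14)*((49 + (½)*(-2)² + 10*(-2)) + 27) = 42*((49 + (½)*4 - 20) + 27) = 42*((49 + 2 - 20) + 27) = 42*(31 + 27) = 42*58 = 2436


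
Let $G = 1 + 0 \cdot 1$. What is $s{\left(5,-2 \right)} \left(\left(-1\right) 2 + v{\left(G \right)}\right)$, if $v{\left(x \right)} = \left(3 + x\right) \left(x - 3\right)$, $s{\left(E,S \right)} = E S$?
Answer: $100$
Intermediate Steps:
$G = 1$ ($G = 1 + 0 = 1$)
$v{\left(x \right)} = \left(-3 + x\right) \left(3 + x\right)$ ($v{\left(x \right)} = \left(3 + x\right) \left(-3 + x\right) = \left(-3 + x\right) \left(3 + x\right)$)
$s{\left(5,-2 \right)} \left(\left(-1\right) 2 + v{\left(G \right)}\right) = 5 \left(-2\right) \left(\left(-1\right) 2 - \left(9 - 1^{2}\right)\right) = - 10 \left(-2 + \left(-9 + 1\right)\right) = - 10 \left(-2 - 8\right) = \left(-10\right) \left(-10\right) = 100$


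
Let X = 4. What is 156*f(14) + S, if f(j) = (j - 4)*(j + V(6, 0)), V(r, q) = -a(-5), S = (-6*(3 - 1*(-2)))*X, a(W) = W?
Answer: 29520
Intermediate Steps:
S = -120 (S = -6*(3 - 1*(-2))*4 = -6*(3 + 2)*4 = -6*5*4 = -30*4 = -120)
V(r, q) = 5 (V(r, q) = -1*(-5) = 5)
f(j) = (-4 + j)*(5 + j) (f(j) = (j - 4)*(j + 5) = (-4 + j)*(5 + j))
156*f(14) + S = 156*(-20 + 14 + 14²) - 120 = 156*(-20 + 14 + 196) - 120 = 156*190 - 120 = 29640 - 120 = 29520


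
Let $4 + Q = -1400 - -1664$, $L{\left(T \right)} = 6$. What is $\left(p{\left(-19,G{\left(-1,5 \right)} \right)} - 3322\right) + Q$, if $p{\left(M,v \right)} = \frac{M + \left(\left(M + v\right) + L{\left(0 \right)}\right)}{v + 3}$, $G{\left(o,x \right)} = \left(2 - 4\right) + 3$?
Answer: $- \frac{12279}{4} \approx -3069.8$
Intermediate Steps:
$G{\left(o,x \right)} = 1$ ($G{\left(o,x \right)} = \left(2 - 4\right) + 3 = -2 + 3 = 1$)
$p{\left(M,v \right)} = \frac{6 + v + 2 M}{3 + v}$ ($p{\left(M,v \right)} = \frac{M + \left(\left(M + v\right) + 6\right)}{v + 3} = \frac{M + \left(6 + M + v\right)}{3 + v} = \frac{6 + v + 2 M}{3 + v}$)
$Q = 260$ ($Q = -4 - -264 = -4 + \left(-1400 + 1664\right) = -4 + 264 = 260$)
$\left(p{\left(-19,G{\left(-1,5 \right)} \right)} - 3322\right) + Q = \left(\frac{6 + 1 + 2 \left(-19\right)}{3 + 1} - 3322\right) + 260 = \left(\frac{6 + 1 - 38}{4} - 3322\right) + 260 = \left(\frac{1}{4} \left(-31\right) - 3322\right) + 260 = \left(- \frac{31}{4} - 3322\right) + 260 = - \frac{13319}{4} + 260 = - \frac{12279}{4}$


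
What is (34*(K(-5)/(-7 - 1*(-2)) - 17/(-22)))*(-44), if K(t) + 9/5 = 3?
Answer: -19924/25 ≈ -796.96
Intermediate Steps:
K(t) = 6/5 (K(t) = -9/5 + 3 = 6/5)
(34*(K(-5)/(-7 - 1*(-2)) - 17/(-22)))*(-44) = (34*(6/(5*(-7 - 1*(-2))) - 17/(-22)))*(-44) = (34*(6/(5*(-7 + 2)) - 17*(-1/22)))*(-44) = (34*((6/5)/(-5) + 17/22))*(-44) = (34*((6/5)*(-1/5) + 17/22))*(-44) = (34*(-6/25 + 17/22))*(-44) = (34*(293/550))*(-44) = (4981/275)*(-44) = -19924/25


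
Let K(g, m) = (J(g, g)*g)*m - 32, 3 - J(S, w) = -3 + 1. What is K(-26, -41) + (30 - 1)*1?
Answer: 5327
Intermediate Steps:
J(S, w) = 5 (J(S, w) = 3 - (-3 + 1) = 3 - 1*(-2) = 3 + 2 = 5)
K(g, m) = -32 + 5*g*m (K(g, m) = (5*g)*m - 32 = 5*g*m - 32 = -32 + 5*g*m)
K(-26, -41) + (30 - 1)*1 = (-32 + 5*(-26)*(-41)) + (30 - 1)*1 = (-32 + 5330) + 29*1 = 5298 + 29 = 5327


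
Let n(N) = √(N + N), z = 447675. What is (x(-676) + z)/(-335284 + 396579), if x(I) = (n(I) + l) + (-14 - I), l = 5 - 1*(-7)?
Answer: 448349/61295 + 2*I*√2/4715 ≈ 7.3146 + 0.00059988*I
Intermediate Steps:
l = 12 (l = 5 + 7 = 12)
n(N) = √2*√N (n(N) = √(2*N) = √2*√N)
x(I) = -2 - I + √2*√I (x(I) = (√2*√I + 12) + (-14 - I) = (12 + √2*√I) + (-14 - I) = -2 - I + √2*√I)
(x(-676) + z)/(-335284 + 396579) = ((-2 - 1*(-676) + √2*√(-676)) + 447675)/(-335284 + 396579) = ((-2 + 676 + √2*(26*I)) + 447675)/61295 = ((-2 + 676 + 26*I*√2) + 447675)*(1/61295) = ((674 + 26*I*√2) + 447675)*(1/61295) = (448349 + 26*I*√2)*(1/61295) = 448349/61295 + 2*I*√2/4715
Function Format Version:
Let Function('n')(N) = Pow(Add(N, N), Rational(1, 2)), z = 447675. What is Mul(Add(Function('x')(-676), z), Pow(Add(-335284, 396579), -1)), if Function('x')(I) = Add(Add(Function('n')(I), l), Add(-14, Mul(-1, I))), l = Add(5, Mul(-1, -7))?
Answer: Add(Rational(448349, 61295), Mul(Rational(2, 4715), I, Pow(2, Rational(1, 2)))) ≈ Add(7.3146, Mul(0.00059988, I))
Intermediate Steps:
l = 12 (l = Add(5, 7) = 12)
Function('n')(N) = Mul(Pow(2, Rational(1, 2)), Pow(N, Rational(1, 2))) (Function('n')(N) = Pow(Mul(2, N), Rational(1, 2)) = Mul(Pow(2, Rational(1, 2)), Pow(N, Rational(1, 2))))
Function('x')(I) = Add(-2, Mul(-1, I), Mul(Pow(2, Rational(1, 2)), Pow(I, Rational(1, 2)))) (Function('x')(I) = Add(Add(Mul(Pow(2, Rational(1, 2)), Pow(I, Rational(1, 2))), 12), Add(-14, Mul(-1, I))) = Add(Add(12, Mul(Pow(2, Rational(1, 2)), Pow(I, Rational(1, 2)))), Add(-14, Mul(-1, I))) = Add(-2, Mul(-1, I), Mul(Pow(2, Rational(1, 2)), Pow(I, Rational(1, 2)))))
Mul(Add(Function('x')(-676), z), Pow(Add(-335284, 396579), -1)) = Mul(Add(Add(-2, Mul(-1, -676), Mul(Pow(2, Rational(1, 2)), Pow(-676, Rational(1, 2)))), 447675), Pow(Add(-335284, 396579), -1)) = Mul(Add(Add(-2, 676, Mul(Pow(2, Rational(1, 2)), Mul(26, I))), 447675), Pow(61295, -1)) = Mul(Add(Add(-2, 676, Mul(26, I, Pow(2, Rational(1, 2)))), 447675), Rational(1, 61295)) = Mul(Add(Add(674, Mul(26, I, Pow(2, Rational(1, 2)))), 447675), Rational(1, 61295)) = Mul(Add(448349, Mul(26, I, Pow(2, Rational(1, 2)))), Rational(1, 61295)) = Add(Rational(448349, 61295), Mul(Rational(2, 4715), I, Pow(2, Rational(1, 2))))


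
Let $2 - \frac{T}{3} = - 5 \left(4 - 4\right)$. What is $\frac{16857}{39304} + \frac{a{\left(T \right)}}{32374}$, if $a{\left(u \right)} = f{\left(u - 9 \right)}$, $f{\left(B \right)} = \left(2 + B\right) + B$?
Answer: $\frac{272785651}{636213848} \approx 0.42876$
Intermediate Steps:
$f{\left(B \right)} = 2 + 2 B$
$T = 6$ ($T = 6 - 3 \left(- 5 \left(4 - 4\right)\right) = 6 - 3 \left(\left(-5\right) 0\right) = 6 - 0 = 6 + 0 = 6$)
$a{\left(u \right)} = -16 + 2 u$ ($a{\left(u \right)} = 2 + 2 \left(u - 9\right) = 2 + 2 \left(-9 + u\right) = 2 + \left(-18 + 2 u\right) = -16 + 2 u$)
$\frac{16857}{39304} + \frac{a{\left(T \right)}}{32374} = \frac{16857}{39304} + \frac{-16 + 2 \cdot 6}{32374} = 16857 \cdot \frac{1}{39304} + \left(-16 + 12\right) \frac{1}{32374} = \frac{16857}{39304} - \frac{2}{16187} = \frac{272785651}{636213848}$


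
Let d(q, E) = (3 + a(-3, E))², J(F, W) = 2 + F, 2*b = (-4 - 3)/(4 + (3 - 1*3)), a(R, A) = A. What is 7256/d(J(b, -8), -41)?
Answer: 1814/361 ≈ 5.0249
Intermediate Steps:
b = -7/8 (b = ((-4 - 3)/(4 + (3 - 1*3)))/2 = (-7/(4 + (3 - 3)))/2 = (-7/(4 + 0))/2 = (-7/4)/2 = (-7*¼)/2 = (½)*(-7/4) = -7/8 ≈ -0.87500)
d(q, E) = (3 + E)²
7256/d(J(b, -8), -41) = 7256/((3 - 41)²) = 7256/((-38)²) = 7256/1444 = 7256*(1/1444) = 1814/361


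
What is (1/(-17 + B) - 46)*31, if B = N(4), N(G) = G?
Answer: -18569/13 ≈ -1428.4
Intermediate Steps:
B = 4
(1/(-17 + B) - 46)*31 = (1/(-17 + 4) - 46)*31 = (1/(-13) - 46)*31 = (-1/13 - 46)*31 = -599/13*31 = -18569/13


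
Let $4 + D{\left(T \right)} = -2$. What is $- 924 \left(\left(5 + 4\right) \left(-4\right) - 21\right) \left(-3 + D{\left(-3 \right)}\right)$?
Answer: $-474012$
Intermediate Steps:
$D{\left(T \right)} = -6$ ($D{\left(T \right)} = -4 - 2 = -6$)
$- 924 \left(\left(5 + 4\right) \left(-4\right) - 21\right) \left(-3 + D{\left(-3 \right)}\right) = - 924 \left(\left(5 + 4\right) \left(-4\right) - 21\right) \left(-3 - 6\right) = - 924 \left(9 \left(-4\right) - 21\right) \left(-9\right) = - 924 \left(-36 - 21\right) \left(-9\right) = - 924 \left(\left(-57\right) \left(-9\right)\right) = \left(-924\right) 513 = -474012$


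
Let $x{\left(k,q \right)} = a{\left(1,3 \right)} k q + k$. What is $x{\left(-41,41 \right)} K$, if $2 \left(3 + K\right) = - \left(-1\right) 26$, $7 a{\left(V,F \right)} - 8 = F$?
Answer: $- \frac{187780}{7} \approx -26826.0$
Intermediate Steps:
$a{\left(V,F \right)} = \frac{8}{7} + \frac{F}{7}$
$x{\left(k,q \right)} = k + \frac{11 k q}{7}$ ($x{\left(k,q \right)} = \left(\frac{8}{7} + \frac{1}{7} \cdot 3\right) k q + k = \left(\frac{8}{7} + \frac{3}{7}\right) k q + k = \frac{11 k}{7} q + k = \frac{11 k q}{7} + k = k + \frac{11 k q}{7}$)
$K = 10$ ($K = -3 + \frac{\left(-1\right) \left(\left(-1\right) 26\right)}{2} = -3 + \frac{\left(-1\right) \left(-26\right)}{2} = -3 + \frac{1}{2} \cdot 26 = -3 + 13 = 10$)
$x{\left(-41,41 \right)} K = \frac{1}{7} \left(-41\right) \left(7 + 11 \cdot 41\right) 10 = \frac{1}{7} \left(-41\right) \left(7 + 451\right) 10 = \frac{1}{7} \left(-41\right) 458 \cdot 10 = \left(- \frac{18778}{7}\right) 10 = - \frac{187780}{7}$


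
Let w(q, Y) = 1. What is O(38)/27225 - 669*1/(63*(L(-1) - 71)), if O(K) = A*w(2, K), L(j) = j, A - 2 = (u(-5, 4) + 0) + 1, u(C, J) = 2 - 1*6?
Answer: 674407/4573800 ≈ 0.14745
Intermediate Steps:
u(C, J) = -4 (u(C, J) = 2 - 6 = -4)
A = -1 (A = 2 + ((-4 + 0) + 1) = 2 + (-4 + 1) = 2 - 3 = -1)
O(K) = -1 (O(K) = -1*1 = -1)
O(38)/27225 - 669*1/(63*(L(-1) - 71)) = -1/27225 - 669*1/(63*(-1 - 71)) = -1*1/27225 - 669/((-72*63)) = -1/27225 - 669/(-4536) = -1/27225 - 669*(-1/4536) = -1/27225 + 223/1512 = 674407/4573800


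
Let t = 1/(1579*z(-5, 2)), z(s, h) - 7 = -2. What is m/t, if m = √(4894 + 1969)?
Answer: 7895*√6863 ≈ 6.5405e+5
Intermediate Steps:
z(s, h) = 5 (z(s, h) = 7 - 2 = 5)
m = √6863 ≈ 82.843
t = 1/7895 (t = 1/(1579*5) = 1/7895 ≈ 0.00012666)
m/t = √6863/(1/7895) = √6863*7895 = 7895*√6863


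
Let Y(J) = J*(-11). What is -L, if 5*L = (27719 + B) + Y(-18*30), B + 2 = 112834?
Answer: -146491/5 ≈ -29298.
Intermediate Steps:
B = 112832 (B = -2 + 112834 = 112832)
Y(J) = -11*J
L = 146491/5 (L = ((27719 + 112832) - (-198)*30)/5 = (140551 - 11*(-540))/5 = (140551 + 5940)/5 = (⅕)*146491 = 146491/5 ≈ 29298.)
-L = -1*146491/5 = -146491/5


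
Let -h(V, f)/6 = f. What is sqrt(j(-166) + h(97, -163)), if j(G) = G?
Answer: 2*sqrt(203) ≈ 28.496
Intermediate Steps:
h(V, f) = -6*f
sqrt(j(-166) + h(97, -163)) = sqrt(-166 - 6*(-163)) = sqrt(-166 + 978) = sqrt(812) = 2*sqrt(203)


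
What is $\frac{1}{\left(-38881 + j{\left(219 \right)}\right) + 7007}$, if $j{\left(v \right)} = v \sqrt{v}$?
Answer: $- \frac{31874}{1005448417} - \frac{219 \sqrt{219}}{1005448417} \approx -3.4925 \cdot 10^{-5}$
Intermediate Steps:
$j{\left(v \right)} = v^{\frac{3}{2}}$
$\frac{1}{\left(-38881 + j{\left(219 \right)}\right) + 7007} = \frac{1}{\left(-38881 + 219^{\frac{3}{2}}\right) + 7007} = \frac{1}{\left(-38881 + 219 \sqrt{219}\right) + 7007} = \frac{1}{-31874 + 219 \sqrt{219}}$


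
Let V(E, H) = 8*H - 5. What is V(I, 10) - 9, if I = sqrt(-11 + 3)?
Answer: 66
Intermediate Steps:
I = 2*I*sqrt(2) (I = sqrt(-8) = 2*I*sqrt(2) ≈ 2.8284*I)
V(E, H) = -5 + 8*H
V(I, 10) - 9 = (-5 + 8*10) - 9 = (-5 + 80) - 9 = 75 - 9 = 66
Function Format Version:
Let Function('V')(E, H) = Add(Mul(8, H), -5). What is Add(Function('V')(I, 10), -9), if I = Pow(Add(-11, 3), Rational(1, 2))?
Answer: 66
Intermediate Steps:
I = Mul(2, I, Pow(2, Rational(1, 2))) (I = Pow(-8, Rational(1, 2)) = Mul(2, I, Pow(2, Rational(1, 2))) ≈ Mul(2.8284, I))
Function('V')(E, H) = Add(-5, Mul(8, H))
Add(Function('V')(I, 10), -9) = Add(Add(-5, Mul(8, 10)), -9) = Add(Add(-5, 80), -9) = Add(75, -9) = 66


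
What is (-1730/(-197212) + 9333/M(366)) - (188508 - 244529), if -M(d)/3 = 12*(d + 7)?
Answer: 4120858535675/73560076 ≈ 56020.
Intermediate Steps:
M(d) = -252 - 36*d (M(d) = -36*(d + 7) = -36*(7 + d) = -3*(84 + 12*d) = -252 - 36*d)
(-1730/(-197212) + 9333/M(366)) - (188508 - 244529) = (-1730/(-197212) + 9333/(-252 - 36*366)) - (188508 - 244529) = (-1730*(-1/197212) + 9333/(-252 - 13176)) - 1*(-56021) = (865/98606 + 9333/(-13428)) + 56021 = (865/98606 + 9333*(-1/13428)) + 56021 = (865/98606 - 1037/1492) + 56021 = -50481921/73560076 + 56021 = 4120858535675/73560076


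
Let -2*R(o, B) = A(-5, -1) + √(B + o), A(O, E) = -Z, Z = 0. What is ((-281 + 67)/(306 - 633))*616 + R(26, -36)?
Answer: 131824/327 - I*√10/2 ≈ 403.13 - 1.5811*I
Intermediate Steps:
A(O, E) = 0 (A(O, E) = -1*0 = 0)
R(o, B) = -√(B + o)/2 (R(o, B) = -(0 + √(B + o))/2 = -√(B + o)/2)
((-281 + 67)/(306 - 633))*616 + R(26, -36) = ((-281 + 67)/(306 - 633))*616 - √(-36 + 26)/2 = -214/(-327)*616 - I*√10/2 = -214*(-1/327)*616 - I*√10/2 = (214/327)*616 - I*√10/2 = 131824/327 - I*√10/2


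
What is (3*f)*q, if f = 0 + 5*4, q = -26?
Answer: -1560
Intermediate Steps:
f = 20 (f = 0 + 20 = 20)
(3*f)*q = (3*20)*(-26) = 60*(-26) = -1560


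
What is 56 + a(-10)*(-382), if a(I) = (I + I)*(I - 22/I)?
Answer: -59536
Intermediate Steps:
a(I) = 2*I*(I - 22/I) (a(I) = (2*I)*(I - 22/I) = 2*I*(I - 22/I))
56 + a(-10)*(-382) = 56 + (-44 + 2*(-10)**2)*(-382) = 56 + (-44 + 2*100)*(-382) = 56 + (-44 + 200)*(-382) = 56 + 156*(-382) = 56 - 59592 = -59536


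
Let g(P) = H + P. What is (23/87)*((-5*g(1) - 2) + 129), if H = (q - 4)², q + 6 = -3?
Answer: -5543/29 ≈ -191.14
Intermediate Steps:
q = -9 (q = -6 - 3 = -9)
H = 169 (H = (-9 - 4)² = (-13)² = 169)
g(P) = 169 + P
(23/87)*((-5*g(1) - 2) + 129) = (23/87)*((-5*(169 + 1) - 2) + 129) = (23*(1/87))*((-5*170 - 2) + 129) = 23*((-850 - 2) + 129)/87 = 23*(-852 + 129)/87 = (23/87)*(-723) = -5543/29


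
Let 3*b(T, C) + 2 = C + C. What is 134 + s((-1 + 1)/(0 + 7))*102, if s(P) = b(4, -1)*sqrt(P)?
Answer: 134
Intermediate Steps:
b(T, C) = -2/3 + 2*C/3 (b(T, C) = -2/3 + (C + C)/3 = -2/3 + (2*C)/3 = -2/3 + 2*C/3)
s(P) = -4*sqrt(P)/3 (s(P) = (-2/3 + (2/3)*(-1))*sqrt(P) = (-2/3 - 2/3)*sqrt(P) = -4*sqrt(P)/3)
134 + s((-1 + 1)/(0 + 7))*102 = 134 - 4*sqrt(-1 + 1)/sqrt(0 + 7)/3*102 = 134 - 4*sqrt(0/7)/3*102 = 134 - 4*sqrt(0*(1/7))/3*102 = 134 - 4*sqrt(0)/3*102 = 134 - 4/3*0*102 = 134 + 0*102 = 134 + 0 = 134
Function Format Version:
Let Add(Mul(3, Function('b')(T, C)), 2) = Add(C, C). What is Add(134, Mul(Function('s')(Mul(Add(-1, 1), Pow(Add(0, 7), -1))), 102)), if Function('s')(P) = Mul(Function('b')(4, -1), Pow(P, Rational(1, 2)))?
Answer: 134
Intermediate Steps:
Function('b')(T, C) = Add(Rational(-2, 3), Mul(Rational(2, 3), C)) (Function('b')(T, C) = Add(Rational(-2, 3), Mul(Rational(1, 3), Add(C, C))) = Add(Rational(-2, 3), Mul(Rational(1, 3), Mul(2, C))) = Add(Rational(-2, 3), Mul(Rational(2, 3), C)))
Function('s')(P) = Mul(Rational(-4, 3), Pow(P, Rational(1, 2))) (Function('s')(P) = Mul(Add(Rational(-2, 3), Mul(Rational(2, 3), -1)), Pow(P, Rational(1, 2))) = Mul(Add(Rational(-2, 3), Rational(-2, 3)), Pow(P, Rational(1, 2))) = Mul(Rational(-4, 3), Pow(P, Rational(1, 2))))
Add(134, Mul(Function('s')(Mul(Add(-1, 1), Pow(Add(0, 7), -1))), 102)) = Add(134, Mul(Mul(Rational(-4, 3), Pow(Mul(Add(-1, 1), Pow(Add(0, 7), -1)), Rational(1, 2))), 102)) = Add(134, Mul(Mul(Rational(-4, 3), Pow(Mul(0, Pow(7, -1)), Rational(1, 2))), 102)) = Add(134, Mul(Mul(Rational(-4, 3), Pow(Mul(0, Rational(1, 7)), Rational(1, 2))), 102)) = Add(134, Mul(Mul(Rational(-4, 3), Pow(0, Rational(1, 2))), 102)) = Add(134, Mul(Mul(Rational(-4, 3), 0), 102)) = Add(134, Mul(0, 102)) = Add(134, 0) = 134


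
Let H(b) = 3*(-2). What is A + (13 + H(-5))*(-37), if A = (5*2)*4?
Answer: -219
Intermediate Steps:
H(b) = -6
A = 40 (A = 10*4 = 40)
A + (13 + H(-5))*(-37) = 40 + (13 - 6)*(-37) = 40 + 7*(-37) = 40 - 259 = -219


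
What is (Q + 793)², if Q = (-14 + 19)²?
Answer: 669124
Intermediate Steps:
Q = 25 (Q = 5² = 25)
(Q + 793)² = (25 + 793)² = 818² = 669124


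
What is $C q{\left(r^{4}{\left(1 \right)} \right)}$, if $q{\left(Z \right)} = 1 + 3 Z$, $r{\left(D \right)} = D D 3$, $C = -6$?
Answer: $-1464$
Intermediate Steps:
$r{\left(D \right)} = 3 D^{2}$ ($r{\left(D \right)} = D^{2} \cdot 3 = 3 D^{2}$)
$C q{\left(r^{4}{\left(1 \right)} \right)} = - 6 \left(1 + 3 \left(3 \cdot 1^{2}\right)^{4}\right) = - 6 \left(1 + 3 \left(3 \cdot 1\right)^{4}\right) = - 6 \left(1 + 3 \cdot 3^{4}\right) = - 6 \left(1 + 3 \cdot 81\right) = - 6 \left(1 + 243\right) = \left(-6\right) 244 = -1464$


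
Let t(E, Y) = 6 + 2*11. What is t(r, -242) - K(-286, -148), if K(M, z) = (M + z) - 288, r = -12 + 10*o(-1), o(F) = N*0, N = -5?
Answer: 750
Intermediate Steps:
o(F) = 0 (o(F) = -5*0 = 0)
r = -12 (r = -12 + 10*0 = -12 + 0 = -12)
K(M, z) = -288 + M + z
t(E, Y) = 28 (t(E, Y) = 6 + 22 = 28)
t(r, -242) - K(-286, -148) = 28 - (-288 - 286 - 148) = 28 - 1*(-722) = 28 + 722 = 750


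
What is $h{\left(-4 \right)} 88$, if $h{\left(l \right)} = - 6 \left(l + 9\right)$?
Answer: $-2640$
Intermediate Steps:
$h{\left(l \right)} = -54 - 6 l$ ($h{\left(l \right)} = - 6 \left(9 + l\right) = -54 - 6 l$)
$h{\left(-4 \right)} 88 = \left(-54 - -24\right) 88 = \left(-54 + 24\right) 88 = \left(-30\right) 88 = -2640$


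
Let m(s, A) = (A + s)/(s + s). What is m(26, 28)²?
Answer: 729/676 ≈ 1.0784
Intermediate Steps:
m(s, A) = (A + s)/(2*s) (m(s, A) = (A + s)/((2*s)) = (A + s)*(1/(2*s)) = (A + s)/(2*s))
m(26, 28)² = ((½)*(28 + 26)/26)² = ((½)*(1/26)*54)² = (27/26)² = 729/676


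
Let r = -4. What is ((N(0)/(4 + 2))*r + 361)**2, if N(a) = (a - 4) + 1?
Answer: 131769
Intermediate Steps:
N(a) = -3 + a (N(a) = (-4 + a) + 1 = -3 + a)
((N(0)/(4 + 2))*r + 361)**2 = (((-3 + 0)/(4 + 2))*(-4) + 361)**2 = ((-3/6)*(-4) + 361)**2 = (((1/6)*(-3))*(-4) + 361)**2 = (-1/2*(-4) + 361)**2 = (2 + 361)**2 = 363**2 = 131769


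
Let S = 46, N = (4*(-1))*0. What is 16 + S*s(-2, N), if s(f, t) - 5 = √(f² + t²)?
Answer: 338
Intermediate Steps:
N = 0 (N = -4*0 = 0)
s(f, t) = 5 + √(f² + t²)
16 + S*s(-2, N) = 16 + 46*(5 + √((-2)² + 0²)) = 16 + 46*(5 + √(4 + 0)) = 16 + 46*(5 + √4) = 16 + 46*(5 + 2) = 16 + 46*7 = 16 + 322 = 338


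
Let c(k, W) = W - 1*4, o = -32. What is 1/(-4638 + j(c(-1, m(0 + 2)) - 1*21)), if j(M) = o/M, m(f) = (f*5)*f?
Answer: -5/23158 ≈ -0.00021591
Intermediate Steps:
m(f) = 5*f² (m(f) = (5*f)*f = 5*f²)
c(k, W) = -4 + W (c(k, W) = W - 4 = -4 + W)
j(M) = -32/M
1/(-4638 + j(c(-1, m(0 + 2)) - 1*21)) = 1/(-4638 - 32/((-4 + 5*(0 + 2)²) - 1*21)) = 1/(-4638 - 32/((-4 + 5*2²) - 21)) = 1/(-4638 - 32/((-4 + 5*4) - 21)) = 1/(-4638 - 32/((-4 + 20) - 21)) = 1/(-4638 - 32/(16 - 21)) = 1/(-4638 - 32/(-5)) = 1/(-4638 - 32*(-⅕)) = 1/(-4638 + 32/5) = 1/(-23158/5) = -5/23158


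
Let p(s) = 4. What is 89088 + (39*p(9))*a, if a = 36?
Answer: 94704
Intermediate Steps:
89088 + (39*p(9))*a = 89088 + (39*4)*36 = 89088 + 156*36 = 89088 + 5616 = 94704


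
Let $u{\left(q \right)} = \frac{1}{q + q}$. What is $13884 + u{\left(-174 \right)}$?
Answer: $\frac{4831631}{348} \approx 13884.0$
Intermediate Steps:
$u{\left(q \right)} = \frac{1}{2 q}$
$13884 + u{\left(-174 \right)} = 13884 + \frac{1}{2 \left(-174\right)} = 13884 + \frac{1}{2} \left(- \frac{1}{174}\right) = 13884 - \frac{1}{348} = \frac{4831631}{348}$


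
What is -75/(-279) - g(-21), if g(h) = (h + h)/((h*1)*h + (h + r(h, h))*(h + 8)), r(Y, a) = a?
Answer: 1361/4371 ≈ 0.31137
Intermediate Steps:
g(h) = 2*h/(h² + 2*h*(8 + h)) (g(h) = (h + h)/((h*1)*h + (h + h)*(h + 8)) = (2*h)/(h*h + (2*h)*(8 + h)) = (2*h)/(h² + 2*h*(8 + h)) = 2*h/(h² + 2*h*(8 + h)))
-75/(-279) - g(-21) = -75/(-279) - 2/(16 + 3*(-21)) = -75*(-1/279) - 2/(16 - 63) = 25/93 - 2/(-47) = 25/93 - 2*(-1)/47 = 25/93 - 1*(-2/47) = 25/93 + 2/47 = 1361/4371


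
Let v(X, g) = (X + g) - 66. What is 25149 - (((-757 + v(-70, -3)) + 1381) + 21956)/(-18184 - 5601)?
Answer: 598191406/23785 ≈ 25150.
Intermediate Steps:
v(X, g) = -66 + X + g
25149 - (((-757 + v(-70, -3)) + 1381) + 21956)/(-18184 - 5601) = 25149 - (((-757 + (-66 - 70 - 3)) + 1381) + 21956)/(-18184 - 5601) = 25149 - (((-757 - 139) + 1381) + 21956)/(-23785) = 25149 - ((-896 + 1381) + 21956)*(-1)/23785 = 25149 - (485 + 21956)*(-1)/23785 = 25149 - 22441*(-1)/23785 = 25149 - 1*(-22441/23785) = 25149 + 22441/23785 = 598191406/23785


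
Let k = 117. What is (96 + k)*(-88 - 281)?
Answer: -78597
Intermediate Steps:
(96 + k)*(-88 - 281) = (96 + 117)*(-88 - 281) = 213*(-369) = -78597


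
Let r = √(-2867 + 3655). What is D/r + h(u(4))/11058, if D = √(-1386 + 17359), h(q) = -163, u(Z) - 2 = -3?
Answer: -163/11058 + √3146681/394 ≈ 4.4875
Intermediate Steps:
u(Z) = -1 (u(Z) = 2 - 3 = -1)
D = √15973 ≈ 126.38
r = 2*√197 (r = √788 = 2*√197 ≈ 28.071)
D/r + h(u(4))/11058 = √15973/((2*√197)) - 163/11058 = √15973*(√197/394) - 163*1/11058 = √3146681/394 - 163/11058 = -163/11058 + √3146681/394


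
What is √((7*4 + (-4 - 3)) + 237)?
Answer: √258 ≈ 16.062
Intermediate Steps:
√((7*4 + (-4 - 3)) + 237) = √((28 - 7) + 237) = √(21 + 237) = √258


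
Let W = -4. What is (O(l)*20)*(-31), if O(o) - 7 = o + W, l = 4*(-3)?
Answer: 5580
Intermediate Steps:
l = -12
O(o) = 3 + o (O(o) = 7 + (o - 4) = 7 + (-4 + o) = 3 + o)
(O(l)*20)*(-31) = ((3 - 12)*20)*(-31) = -9*20*(-31) = -180*(-31) = 5580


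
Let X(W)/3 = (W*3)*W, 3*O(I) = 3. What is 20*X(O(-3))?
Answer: 180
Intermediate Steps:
O(I) = 1 (O(I) = (⅓)*3 = 1)
X(W) = 9*W² (X(W) = 3*((W*3)*W) = 3*((3*W)*W) = 3*(3*W²) = 9*W²)
20*X(O(-3)) = 20*(9*1²) = 20*(9*1) = 20*9 = 180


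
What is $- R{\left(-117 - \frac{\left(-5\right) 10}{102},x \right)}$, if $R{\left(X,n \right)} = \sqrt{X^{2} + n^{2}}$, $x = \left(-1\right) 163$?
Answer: $- \frac{\sqrt{104413333}}{51} \approx -200.36$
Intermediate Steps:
$x = -163$
$- R{\left(-117 - \frac{\left(-5\right) 10}{102},x \right)} = - \sqrt{\left(-117 - \frac{\left(-5\right) 10}{102}\right)^{2} + \left(-163\right)^{2}} = - \sqrt{\left(-117 - \left(-50\right) \frac{1}{102}\right)^{2} + 26569} = - \sqrt{\left(-117 - - \frac{25}{51}\right)^{2} + 26569} = - \sqrt{\left(-117 + \frac{25}{51}\right)^{2} + 26569} = - \sqrt{\left(- \frac{5942}{51}\right)^{2} + 26569} = - \sqrt{\frac{35307364}{2601} + 26569} = - \sqrt{\frac{104413333}{2601}} = - \frac{\sqrt{104413333}}{51}$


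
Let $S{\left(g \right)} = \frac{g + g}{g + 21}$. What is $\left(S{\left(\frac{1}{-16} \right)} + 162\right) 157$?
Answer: $\frac{8520076}{335} \approx 25433.0$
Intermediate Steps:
$S{\left(g \right)} = \frac{2 g}{21 + g}$
$\left(S{\left(\frac{1}{-16} \right)} + 162\right) 157 = \left(\frac{2}{\left(-16\right) \left(21 + \frac{1}{-16}\right)} + 162\right) 157 = \left(2 \left(- \frac{1}{16}\right) \frac{1}{21 - \frac{1}{16}} + 162\right) 157 = \left(2 \left(- \frac{1}{16}\right) \frac{1}{\frac{335}{16}} + 162\right) 157 = \left(2 \left(- \frac{1}{16}\right) \frac{16}{335} + 162\right) 157 = \left(- \frac{2}{335} + 162\right) 157 = \frac{54268}{335} \cdot 157 = \frac{8520076}{335}$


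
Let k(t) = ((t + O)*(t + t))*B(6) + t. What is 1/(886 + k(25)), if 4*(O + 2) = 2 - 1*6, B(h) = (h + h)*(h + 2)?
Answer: 1/106511 ≈ 9.3887e-6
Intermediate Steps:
B(h) = 2*h*(2 + h) (B(h) = (2*h)*(2 + h) = 2*h*(2 + h))
O = -3 (O = -2 + (2 - 1*6)/4 = -2 + (2 - 6)/4 = -2 + (¼)*(-4) = -2 - 1 = -3)
k(t) = t + 192*t*(-3 + t) (k(t) = ((t - 3)*(t + t))*(2*6*(2 + 6)) + t = ((-3 + t)*(2*t))*(2*6*8) + t = (2*t*(-3 + t))*96 + t = 192*t*(-3 + t) + t = t + 192*t*(-3 + t))
1/(886 + k(25)) = 1/(886 + 25*(-575 + 192*25)) = 1/(886 + 25*(-575 + 4800)) = 1/(886 + 25*4225) = 1/(886 + 105625) = 1/106511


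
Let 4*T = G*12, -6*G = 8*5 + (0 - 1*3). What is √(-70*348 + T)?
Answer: I*√97514/2 ≈ 156.14*I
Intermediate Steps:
G = -37/6 (G = -(8*5 + (0 - 1*3))/6 = -(40 + (0 - 3))/6 = -(40 - 3)/6 = -⅙*37 = -37/6 ≈ -6.1667)
T = -37/2 (T = (-37/6*12)/4 = (¼)*(-74) = -37/2 ≈ -18.500)
√(-70*348 + T) = √(-70*348 - 37/2) = √(-24360 - 37/2) = √(-48757/2) = I*√97514/2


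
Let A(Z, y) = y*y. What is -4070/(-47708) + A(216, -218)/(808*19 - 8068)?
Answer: 287115109/43438134 ≈ 6.6097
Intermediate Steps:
A(Z, y) = y²
-4070/(-47708) + A(216, -218)/(808*19 - 8068) = -4070/(-47708) + (-218)²/(808*19 - 8068) = -4070*(-1/47708) + 47524/(15352 - 8068) = 2035/23854 + 47524/7284 = 2035/23854 + 47524*(1/7284) = 2035/23854 + 11881/1821 = 287115109/43438134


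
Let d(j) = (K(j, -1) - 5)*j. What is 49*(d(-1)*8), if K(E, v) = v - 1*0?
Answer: 2352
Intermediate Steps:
K(E, v) = v (K(E, v) = v + 0 = v)
d(j) = -6*j (d(j) = (-1 - 5)*j = -6*j)
49*(d(-1)*8) = 49*(-6*(-1)*8) = 49*(6*8) = 49*48 = 2352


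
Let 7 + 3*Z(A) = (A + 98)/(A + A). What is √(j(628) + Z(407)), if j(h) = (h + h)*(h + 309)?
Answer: √779789270678/814 ≈ 1084.8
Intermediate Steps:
Z(A) = -7/3 + (98 + A)/(6*A) (Z(A) = -7/3 + ((A + 98)/(A + A))/3 = -7/3 + ((98 + A)/((2*A)))/3 = -7/3 + ((98 + A)*(1/(2*A)))/3 = -7/3 + ((98 + A)/(2*A))/3 = -7/3 + (98 + A)/(6*A))
j(h) = 2*h*(309 + h) (j(h) = (2*h)*(309 + h) = 2*h*(309 + h))
√(j(628) + Z(407)) = √(2*628*(309 + 628) + (⅙)*(98 - 13*407)/407) = √(2*628*937 + (⅙)*(1/407)*(98 - 5291)) = √(1176872 + (⅙)*(1/407)*(-5193)) = √(1176872 - 1731/814) = √(957972077/814) = √779789270678/814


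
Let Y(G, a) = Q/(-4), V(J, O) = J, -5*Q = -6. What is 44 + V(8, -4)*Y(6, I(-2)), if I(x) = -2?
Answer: 208/5 ≈ 41.600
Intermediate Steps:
Q = 6/5 (Q = -1/5*(-6) = 6/5 ≈ 1.2000)
Y(G, a) = -3/10 (Y(G, a) = (6/5)/(-4) = (6/5)*(-1/4) = -3/10)
44 + V(8, -4)*Y(6, I(-2)) = 44 + 8*(-3/10) = 44 - 12/5 = 208/5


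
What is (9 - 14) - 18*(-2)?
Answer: 31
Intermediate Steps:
(9 - 14) - 18*(-2) = -5 + 36 = 31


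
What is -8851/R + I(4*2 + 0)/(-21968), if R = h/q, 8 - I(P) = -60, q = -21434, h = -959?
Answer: -148842879233/752404 ≈ -1.9782e+5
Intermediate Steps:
I(P) = 68 (I(P) = 8 - 1*(-60) = 8 + 60 = 68)
R = 137/3062 (R = -959/(-21434) = -959*(-1/21434) = 137/3062 ≈ 0.044742)
-8851/R + I(4*2 + 0)/(-21968) = -8851/137/3062 + 68/(-21968) = -8851*3062/137 + 68*(-1/21968) = -27101762/137 - 17/5492 = -148842879233/752404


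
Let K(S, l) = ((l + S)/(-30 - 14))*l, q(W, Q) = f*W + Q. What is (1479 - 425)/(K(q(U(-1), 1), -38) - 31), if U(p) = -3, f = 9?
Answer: -11594/949 ≈ -12.217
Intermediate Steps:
q(W, Q) = Q + 9*W (q(W, Q) = 9*W + Q = Q + 9*W)
K(S, l) = l*(-S/44 - l/44) (K(S, l) = ((S + l)/(-44))*l = ((S + l)*(-1/44))*l = (-S/44 - l/44)*l = l*(-S/44 - l/44))
(1479 - 425)/(K(q(U(-1), 1), -38) - 31) = (1479 - 425)/(-1/44*(-38)*((1 + 9*(-3)) - 38) - 31) = 1054/(-1/44*(-38)*((1 - 27) - 38) - 31) = 1054/(-1/44*(-38)*(-26 - 38) - 31) = 1054/(-1/44*(-38)*(-64) - 31) = 1054/(-608/11 - 31) = 1054/(-949/11) = 1054*(-11/949) = -11594/949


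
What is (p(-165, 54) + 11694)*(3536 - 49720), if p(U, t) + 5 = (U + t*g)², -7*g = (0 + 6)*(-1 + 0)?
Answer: -58345263248/49 ≈ -1.1907e+9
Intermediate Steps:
g = 6/7 (g = -(0 + 6)*(-1 + 0)/7 = -6*(-1)/7 = -⅐*(-6) = 6/7 ≈ 0.85714)
p(U, t) = -5 + (U + 6*t/7)² (p(U, t) = -5 + (U + t*(6/7))² = -5 + (U + 6*t/7)²)
(p(-165, 54) + 11694)*(3536 - 49720) = ((-5 + (6*54 + 7*(-165))²/49) + 11694)*(3536 - 49720) = ((-5 + (324 - 1155)²/49) + 11694)*(-46184) = ((-5 + (1/49)*(-831)²) + 11694)*(-46184) = ((-5 + (1/49)*690561) + 11694)*(-46184) = ((-5 + 690561/49) + 11694)*(-46184) = (690316/49 + 11694)*(-46184) = (1263322/49)*(-46184) = -58345263248/49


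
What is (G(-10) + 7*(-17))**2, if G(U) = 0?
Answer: 14161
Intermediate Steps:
(G(-10) + 7*(-17))**2 = (0 + 7*(-17))**2 = (0 - 119)**2 = (-119)**2 = 14161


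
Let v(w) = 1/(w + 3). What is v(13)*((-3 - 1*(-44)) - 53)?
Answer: -¾ ≈ -0.75000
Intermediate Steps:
v(w) = 1/(3 + w)
v(13)*((-3 - 1*(-44)) - 53) = ((-3 - 1*(-44)) - 53)/(3 + 13) = ((-3 + 44) - 53)/16 = (41 - 53)/16 = (1/16)*(-12) = -¾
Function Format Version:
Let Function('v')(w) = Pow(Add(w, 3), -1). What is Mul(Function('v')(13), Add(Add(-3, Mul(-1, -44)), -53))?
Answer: Rational(-3, 4) ≈ -0.75000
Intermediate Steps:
Function('v')(w) = Pow(Add(3, w), -1)
Mul(Function('v')(13), Add(Add(-3, Mul(-1, -44)), -53)) = Mul(Pow(Add(3, 13), -1), Add(Add(-3, Mul(-1, -44)), -53)) = Mul(Pow(16, -1), Add(Add(-3, 44), -53)) = Mul(Rational(1, 16), Add(41, -53)) = Mul(Rational(1, 16), -12) = Rational(-3, 4)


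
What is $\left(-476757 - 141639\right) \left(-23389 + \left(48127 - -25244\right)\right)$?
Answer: $-30908668872$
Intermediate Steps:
$\left(-476757 - 141639\right) \left(-23389 + \left(48127 - -25244\right)\right) = - 618396 \left(-23389 + \left(48127 + 25244\right)\right) = - 618396 \left(-23389 + 73371\right) = \left(-618396\right) 49982 = -30908668872$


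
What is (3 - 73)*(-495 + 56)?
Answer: 30730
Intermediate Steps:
(3 - 73)*(-495 + 56) = -70*(-439) = 30730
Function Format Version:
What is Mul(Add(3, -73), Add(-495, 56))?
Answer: 30730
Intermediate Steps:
Mul(Add(3, -73), Add(-495, 56)) = Mul(-70, -439) = 30730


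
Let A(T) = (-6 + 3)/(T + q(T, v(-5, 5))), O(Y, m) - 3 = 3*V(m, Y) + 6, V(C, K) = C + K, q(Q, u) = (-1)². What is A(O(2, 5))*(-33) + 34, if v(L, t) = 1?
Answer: 1153/31 ≈ 37.194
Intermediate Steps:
q(Q, u) = 1
O(Y, m) = 9 + 3*Y + 3*m (O(Y, m) = 3 + (3*(m + Y) + 6) = 3 + (3*(Y + m) + 6) = 3 + ((3*Y + 3*m) + 6) = 3 + (6 + 3*Y + 3*m) = 9 + 3*Y + 3*m)
A(T) = -3/(1 + T) (A(T) = (-6 + 3)/(T + 1) = -3/(1 + T))
A(O(2, 5))*(-33) + 34 = -3/(1 + (9 + 3*2 + 3*5))*(-33) + 34 = -3/(1 + (9 + 6 + 15))*(-33) + 34 = -3/(1 + 30)*(-33) + 34 = -3/31*(-33) + 34 = 99/31 + 34 = 1153/31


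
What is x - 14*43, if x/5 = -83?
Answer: -1017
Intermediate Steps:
x = -415 (x = 5*(-83) = -415)
x - 14*43 = -415 - 14*43 = -415 - 602 = -1017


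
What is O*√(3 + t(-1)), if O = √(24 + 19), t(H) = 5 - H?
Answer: 3*√43 ≈ 19.672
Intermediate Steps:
O = √43 ≈ 6.5574
O*√(3 + t(-1)) = √43*√(3 + (5 - 1*(-1))) = √43*√(3 + (5 + 1)) = √43*√(3 + 6) = √43*√9 = √43*3 = 3*√43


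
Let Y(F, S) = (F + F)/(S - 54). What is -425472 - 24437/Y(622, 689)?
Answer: -544804663/1244 ≈ -4.3795e+5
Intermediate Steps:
Y(F, S) = 2*F/(-54 + S) (Y(F, S) = (2*F)/(-54 + S) = 2*F/(-54 + S))
-425472 - 24437/Y(622, 689) = -425472 - 24437/(2*622/(-54 + 689)) = -425472 - 24437/(2*622/635) = -425472 - 24437/(2*622*(1/635)) = -425472 - 24437/1244/635 = -425472 - 24437*635/1244 = -425472 - 15517495/1244 = -544804663/1244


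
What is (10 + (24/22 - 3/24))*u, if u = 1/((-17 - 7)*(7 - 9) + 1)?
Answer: 965/4312 ≈ 0.22379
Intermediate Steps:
u = 1/49 (u = 1/(-24*(-2) + 1) = 1/(48 + 1) = 1/49 ≈ 0.020408)
(10 + (24/22 - 3/24))*u = (10 + (24/22 - 3/24))*(1/49) = (10 + (24*(1/22) - 3*1/24))*(1/49) = (10 + (12/11 - ⅛))*(1/49) = (10 + 85/88)*(1/49) = (965/88)*(1/49) = 965/4312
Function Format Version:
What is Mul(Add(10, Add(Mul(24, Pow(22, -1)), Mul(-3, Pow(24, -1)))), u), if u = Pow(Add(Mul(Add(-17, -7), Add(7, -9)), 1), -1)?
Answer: Rational(965, 4312) ≈ 0.22379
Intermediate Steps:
u = Rational(1, 49) (u = Pow(Add(Mul(-24, -2), 1), -1) = Pow(Add(48, 1), -1) = Pow(49, -1) = Rational(1, 49) ≈ 0.020408)
Mul(Add(10, Add(Mul(24, Pow(22, -1)), Mul(-3, Pow(24, -1)))), u) = Mul(Add(10, Add(Mul(24, Pow(22, -1)), Mul(-3, Pow(24, -1)))), Rational(1, 49)) = Mul(Add(10, Add(Mul(24, Rational(1, 22)), Mul(-3, Rational(1, 24)))), Rational(1, 49)) = Mul(Add(10, Add(Rational(12, 11), Rational(-1, 8))), Rational(1, 49)) = Mul(Add(10, Rational(85, 88)), Rational(1, 49)) = Mul(Rational(965, 88), Rational(1, 49)) = Rational(965, 4312)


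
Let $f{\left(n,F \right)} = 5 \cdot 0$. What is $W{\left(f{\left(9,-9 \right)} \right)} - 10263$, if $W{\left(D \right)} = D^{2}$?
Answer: $-10263$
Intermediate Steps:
$f{\left(n,F \right)} = 0$
$W{\left(f{\left(9,-9 \right)} \right)} - 10263 = 0^{2} - 10263 = 0 - 10263 = -10263$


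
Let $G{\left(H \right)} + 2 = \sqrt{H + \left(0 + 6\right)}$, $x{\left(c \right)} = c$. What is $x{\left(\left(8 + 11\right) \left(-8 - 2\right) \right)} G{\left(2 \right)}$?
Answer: $380 - 380 \sqrt{2} \approx -157.4$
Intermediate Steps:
$G{\left(H \right)} = -2 + \sqrt{6 + H}$ ($G{\left(H \right)} = -2 + \sqrt{H + \left(0 + 6\right)} = -2 + \sqrt{H + 6} = -2 + \sqrt{6 + H}$)
$x{\left(\left(8 + 11\right) \left(-8 - 2\right) \right)} G{\left(2 \right)} = \left(8 + 11\right) \left(-8 - 2\right) \left(-2 + \sqrt{6 + 2}\right) = 19 \left(-10\right) \left(-2 + \sqrt{8}\right) = - 190 \left(-2 + 2 \sqrt{2}\right) = 380 - 380 \sqrt{2}$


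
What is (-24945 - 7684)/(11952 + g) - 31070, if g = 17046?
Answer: -901000489/28998 ≈ -31071.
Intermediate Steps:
(-24945 - 7684)/(11952 + g) - 31070 = (-24945 - 7684)/(11952 + 17046) - 31070 = -32629/28998 - 31070 = -901000489/28998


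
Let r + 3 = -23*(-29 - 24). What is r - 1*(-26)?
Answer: 1242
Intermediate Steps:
r = 1216 (r = -3 - 23*(-29 - 24) = -3 - 23*(-53) = -3 + 1219 = 1216)
r - 1*(-26) = 1216 - 1*(-26) = 1216 + 26 = 1242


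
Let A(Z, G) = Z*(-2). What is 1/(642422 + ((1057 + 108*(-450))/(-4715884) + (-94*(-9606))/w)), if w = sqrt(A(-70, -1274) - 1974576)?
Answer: 7052282636704347889513396/4530546120357449998420814656873 + 10040761886393157792*I*sqrt(493609)/4530546120357449998420814656873 ≈ 1.5566e-6 + 1.5571e-9*I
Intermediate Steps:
A(Z, G) = -2*Z
w = 2*I*sqrt(493609) (w = sqrt(-2*(-70) - 1974576) = sqrt(140 - 1974576) = sqrt(-1974436) = 2*I*sqrt(493609) ≈ 1405.1*I)
1/(642422 + ((1057 + 108*(-450))/(-4715884) + (-94*(-9606))/w)) = 1/(642422 + ((1057 + 108*(-450))/(-4715884) + (-94*(-9606))/((2*I*sqrt(493609))))) = 1/(642422 + ((1057 - 48600)*(-1/4715884) + 902964*(-I*sqrt(493609)/987218))) = 1/(642422 + (-47543*(-1/4715884) - 451482*I*sqrt(493609)/493609)) = 1/(642422 + (47543/4715884 - 451482*I*sqrt(493609)/493609)) = 1/(3029587678591/4715884 - 451482*I*sqrt(493609)/493609)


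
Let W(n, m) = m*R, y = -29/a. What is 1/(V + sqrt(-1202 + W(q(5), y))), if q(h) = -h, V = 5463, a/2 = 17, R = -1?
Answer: 61914/338249795 - I*sqrt(1388526)/1014749385 ≈ 0.00018304 - 1.1612e-6*I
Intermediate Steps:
a = 34 (a = 2*17 = 34)
y = -29/34 ≈ -0.85294
W(n, m) = -m (W(n, m) = m*(-1) = -m)
1/(V + sqrt(-1202 + W(q(5), y))) = 1/(5463 + sqrt(-1202 - 1*(-29/34))) = 1/(5463 + sqrt(-1202 + 29/34)) = 1/(5463 + sqrt(-40839/34)) = 1/(5463 + I*sqrt(1388526)/34)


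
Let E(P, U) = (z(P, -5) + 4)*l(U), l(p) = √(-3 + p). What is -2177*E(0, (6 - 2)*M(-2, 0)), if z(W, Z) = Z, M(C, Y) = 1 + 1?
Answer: 2177*√5 ≈ 4867.9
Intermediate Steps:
M(C, Y) = 2
E(P, U) = -√(-3 + U) (E(P, U) = (-5 + 4)*√(-3 + U) = -√(-3 + U))
-2177*E(0, (6 - 2)*M(-2, 0)) = -(-2177)*√(-3 + (6 - 2)*2) = -(-2177)*√(-3 + 4*2) = -(-2177)*√(-3 + 8) = -(-2177)*√5 = 2177*√5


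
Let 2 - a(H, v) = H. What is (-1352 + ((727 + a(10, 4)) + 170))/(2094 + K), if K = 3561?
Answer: -463/5655 ≈ -0.081874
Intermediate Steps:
a(H, v) = 2 - H
(-1352 + ((727 + a(10, 4)) + 170))/(2094 + K) = (-1352 + ((727 + (2 - 1*10)) + 170))/(2094 + 3561) = (-1352 + ((727 + (2 - 10)) + 170))/5655 = (-1352 + ((727 - 8) + 170))*(1/5655) = (-1352 + (719 + 170))*(1/5655) = (-1352 + 889)*(1/5655) = -463*1/5655 = -463/5655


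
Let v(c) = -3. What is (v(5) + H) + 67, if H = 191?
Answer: 255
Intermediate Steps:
(v(5) + H) + 67 = (-3 + 191) + 67 = 188 + 67 = 255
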